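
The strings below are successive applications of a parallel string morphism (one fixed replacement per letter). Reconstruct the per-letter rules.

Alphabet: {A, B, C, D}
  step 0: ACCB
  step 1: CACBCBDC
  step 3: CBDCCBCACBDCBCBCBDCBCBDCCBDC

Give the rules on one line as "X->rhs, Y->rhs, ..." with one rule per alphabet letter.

A->CA, B->DC, C->CB, D->B

  step 0 ⇒ step 1: ACCB ⇒ CA·CB·CB·DC
    A ↦ CA
    B ↦ DC
    C ↦ CB
    D ↦ B  (constrained at step 1)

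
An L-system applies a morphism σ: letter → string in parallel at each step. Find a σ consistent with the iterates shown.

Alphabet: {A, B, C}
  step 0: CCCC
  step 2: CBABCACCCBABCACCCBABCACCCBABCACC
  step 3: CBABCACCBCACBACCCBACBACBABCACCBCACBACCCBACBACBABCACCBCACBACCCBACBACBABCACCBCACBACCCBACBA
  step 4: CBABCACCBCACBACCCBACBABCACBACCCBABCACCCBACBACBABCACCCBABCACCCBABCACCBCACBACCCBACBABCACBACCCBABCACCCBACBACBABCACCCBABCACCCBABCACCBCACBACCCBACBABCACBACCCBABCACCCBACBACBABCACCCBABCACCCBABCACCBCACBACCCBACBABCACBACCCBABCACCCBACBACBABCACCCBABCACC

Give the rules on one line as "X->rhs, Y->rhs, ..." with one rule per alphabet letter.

  step 3 ⇒ step 4: CBABCACCBCACBACCCBACBACBABCACCBCACBACCCBACBACBABCACCBCACBACCCBACBACBABCACCBCACBACCCBACBA ⇒ CBA·BCA·CC·BCA·CBA·CC·CBA·CBA·BCA·CBA·CC·CBA·BCA·CC·CBA·CBA·CBA·BCA·CC·CBA·BCA·CC·CBA·BCA·CC·BCA·CBA·CC·CBA·CBA·BCA·CBA·CC·CBA·BCA·CC·CBA·CBA·CBA·BCA·CC·CBA·BCA·CC·CBA·BCA·CC·BCA·CBA·CC·CBA·CBA·BCA·CBA·CC·CBA·BCA·CC·CBA·CBA·CBA·BCA·CC·CBA·BCA·CC·CBA·BCA·CC·BCA·CBA·CC·CBA·CBA·BCA·CBA·CC·CBA·BCA·CC·CBA·CBA·CBA·BCA·CC·CBA·BCA·CC
    A ↦ CC
    B ↦ BCA
    C ↦ CBA

A->CC, B->BCA, C->CBA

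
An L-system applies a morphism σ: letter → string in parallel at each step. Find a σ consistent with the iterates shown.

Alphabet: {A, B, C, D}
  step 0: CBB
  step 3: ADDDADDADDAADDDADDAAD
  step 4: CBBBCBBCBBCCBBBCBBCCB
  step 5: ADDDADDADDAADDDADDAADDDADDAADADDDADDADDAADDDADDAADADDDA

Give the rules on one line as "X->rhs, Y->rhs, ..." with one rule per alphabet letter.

  step 4 ⇒ step 5: CBBBCBBCBBCCBBBCBBCCB ⇒ AD·DDA·DDA·DDA·AD·DDA·DDA·AD·DDA·DDA·AD·AD·DDA·DDA·DDA·AD·DDA·DDA·AD·AD·DDA
    B ↦ DDA
    C ↦ AD
  step 3 ⇒ step 4: ADDDADDADDAADDDADDAAD ⇒ C·B·B·B·C·B·B·C·B·B·C·C·B·B·B·C·B·B·C·C·B
    A ↦ C
  step 3 ⇒ step 4: ADDDADDADDAADDDADDAAD ⇒ C·B·B·B·C·B·B·C·B·B·C·C·B·B·B·C·B·B·C·C·B
    D ↦ B

A->C, B->DDA, C->AD, D->B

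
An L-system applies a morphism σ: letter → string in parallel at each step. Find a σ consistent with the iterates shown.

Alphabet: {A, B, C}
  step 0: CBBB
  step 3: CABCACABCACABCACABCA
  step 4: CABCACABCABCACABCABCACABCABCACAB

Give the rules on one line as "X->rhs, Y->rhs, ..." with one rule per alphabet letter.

  step 3 ⇒ step 4: CABCACABCACABCACABCA ⇒ CA·B·CA·CA·B·CA·B·CA·CA·B·CA·B·CA·CA·B·CA·B·CA·CA·B
    A ↦ B
    B ↦ CA
    C ↦ CA

A->B, B->CA, C->CA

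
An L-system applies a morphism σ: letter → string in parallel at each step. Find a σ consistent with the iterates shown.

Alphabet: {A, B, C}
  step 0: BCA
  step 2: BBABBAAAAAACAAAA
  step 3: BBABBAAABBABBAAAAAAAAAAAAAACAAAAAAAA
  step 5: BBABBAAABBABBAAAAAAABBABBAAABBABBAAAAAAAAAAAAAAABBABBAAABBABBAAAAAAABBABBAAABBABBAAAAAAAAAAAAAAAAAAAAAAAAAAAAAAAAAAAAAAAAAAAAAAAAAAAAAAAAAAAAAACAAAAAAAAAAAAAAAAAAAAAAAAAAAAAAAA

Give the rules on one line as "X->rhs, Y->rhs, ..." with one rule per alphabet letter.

  step 2 ⇒ step 3: BBABBAAAAAACAAAA ⇒ BBA·BBA·AA·BBA·BBA·AA·AA·AA·AA·AA·AA·AC·AA·AA·AA·AA
    A ↦ AA
    B ↦ BBA
    C ↦ AC

A->AA, B->BBA, C->AC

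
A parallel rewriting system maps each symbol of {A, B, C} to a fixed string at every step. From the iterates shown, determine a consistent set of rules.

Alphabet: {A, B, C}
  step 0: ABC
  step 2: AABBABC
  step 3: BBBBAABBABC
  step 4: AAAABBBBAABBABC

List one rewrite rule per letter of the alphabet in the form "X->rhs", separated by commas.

  step 3 ⇒ step 4: BBBBAABBABC ⇒ A·A·A·A·BB·BB·A·A·BB·A·BC
    A ↦ BB
    B ↦ A
    C ↦ BC

A->BB, B->A, C->BC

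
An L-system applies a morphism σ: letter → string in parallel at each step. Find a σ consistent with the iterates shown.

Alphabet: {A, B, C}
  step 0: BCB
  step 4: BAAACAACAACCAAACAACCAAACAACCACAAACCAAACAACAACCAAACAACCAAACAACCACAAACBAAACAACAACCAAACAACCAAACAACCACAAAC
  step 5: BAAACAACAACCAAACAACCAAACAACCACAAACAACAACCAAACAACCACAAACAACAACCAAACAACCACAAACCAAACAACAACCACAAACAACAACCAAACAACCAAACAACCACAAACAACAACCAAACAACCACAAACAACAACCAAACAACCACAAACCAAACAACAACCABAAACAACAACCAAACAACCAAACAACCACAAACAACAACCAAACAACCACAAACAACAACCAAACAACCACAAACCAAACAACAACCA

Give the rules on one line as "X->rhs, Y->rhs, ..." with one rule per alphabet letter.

A->AAC, B->BA, C->CA

  step 4 ⇒ step 5: BAAACAACAACCAAACAACCAAACAACCACAAACCAAACAACAACCAAACAACCAAACAACCACAAACBAAACAACAACCAAACAACCAAACAACCACAAAC ⇒ BA·AAC·AAC·AAC·CA·AAC·AAC·CA·AAC·AAC·CA·CA·AAC·AAC·AAC·CA·AAC·AAC·CA·CA·AAC·AAC·AAC·CA·AAC·AAC·CA·CA·AAC·CA·AAC·AAC·AAC·CA·CA·AAC·AAC·AAC·CA·AAC·AAC·CA·AAC·AAC·CA·CA·AAC·AAC·AAC·CA·AAC·AAC·CA·CA·AAC·AAC·AAC·CA·AAC·AAC·CA·CA·AAC·CA·AAC·AAC·AAC·CA·BA·AAC·AAC·AAC·CA·AAC·AAC·CA·AAC·AAC·CA·CA·AAC·AAC·AAC·CA·AAC·AAC·CA·CA·AAC·AAC·AAC·CA·AAC·AAC·CA·CA·AAC·CA·AAC·AAC·AAC·CA
    A ↦ AAC
    B ↦ BA
    C ↦ CA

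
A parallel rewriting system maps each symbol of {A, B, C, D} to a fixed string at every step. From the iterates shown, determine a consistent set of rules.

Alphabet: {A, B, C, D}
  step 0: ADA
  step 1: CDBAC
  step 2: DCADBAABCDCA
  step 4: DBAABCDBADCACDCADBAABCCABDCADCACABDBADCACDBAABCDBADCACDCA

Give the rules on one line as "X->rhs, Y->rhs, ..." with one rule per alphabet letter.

A->C, B->AB, C->DCA, D->DBA

  step 1 ⇒ step 2: CDBAC ⇒ DCA·DBA·AB·C·DCA
    A ↦ C
    B ↦ AB
    C ↦ DCA
    D ↦ DBA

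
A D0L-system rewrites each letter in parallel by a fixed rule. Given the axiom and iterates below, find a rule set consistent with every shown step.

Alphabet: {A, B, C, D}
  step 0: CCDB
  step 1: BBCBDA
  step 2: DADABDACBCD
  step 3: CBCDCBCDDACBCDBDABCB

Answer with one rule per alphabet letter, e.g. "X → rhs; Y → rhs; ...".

A->CD, B->DA, C->B, D->CB

  step 2 ⇒ step 3: DADABDACBCD ⇒ CB·CD·CB·CD·DA·CB·CD·B·DA·B·CB
    A ↦ CD
    B ↦ DA
    C ↦ B
    D ↦ CB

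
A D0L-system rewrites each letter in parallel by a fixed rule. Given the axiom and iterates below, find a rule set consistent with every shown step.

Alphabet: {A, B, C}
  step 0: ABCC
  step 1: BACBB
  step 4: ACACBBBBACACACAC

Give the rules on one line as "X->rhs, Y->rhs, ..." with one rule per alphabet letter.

A->B, B->AC, C->B

  step 0 ⇒ step 1: ABCC ⇒ B·AC·B·B
    A ↦ B
    B ↦ AC
    C ↦ B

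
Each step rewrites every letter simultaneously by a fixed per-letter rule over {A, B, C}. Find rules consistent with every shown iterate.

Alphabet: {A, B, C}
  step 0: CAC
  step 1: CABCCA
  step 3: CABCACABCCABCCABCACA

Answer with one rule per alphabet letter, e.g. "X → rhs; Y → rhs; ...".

A->BC, B->A, C->CA

  step 0 ⇒ step 1: CAC ⇒ CA·BC·CA
    A ↦ BC
    C ↦ CA
    B ↦ A  (constrained at step 1)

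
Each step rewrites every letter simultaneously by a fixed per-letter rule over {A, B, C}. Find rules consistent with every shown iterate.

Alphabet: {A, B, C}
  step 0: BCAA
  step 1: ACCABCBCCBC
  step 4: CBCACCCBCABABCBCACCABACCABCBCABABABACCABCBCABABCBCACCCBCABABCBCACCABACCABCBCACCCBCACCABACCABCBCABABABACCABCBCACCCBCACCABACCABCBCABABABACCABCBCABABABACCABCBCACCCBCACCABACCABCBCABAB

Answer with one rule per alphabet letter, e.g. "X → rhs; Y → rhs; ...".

  step 0 ⇒ step 1: BCAA ⇒ ACC·AB·CBC·CBC
    A ↦ CBC
    B ↦ ACC
    C ↦ AB

A->CBC, B->ACC, C->AB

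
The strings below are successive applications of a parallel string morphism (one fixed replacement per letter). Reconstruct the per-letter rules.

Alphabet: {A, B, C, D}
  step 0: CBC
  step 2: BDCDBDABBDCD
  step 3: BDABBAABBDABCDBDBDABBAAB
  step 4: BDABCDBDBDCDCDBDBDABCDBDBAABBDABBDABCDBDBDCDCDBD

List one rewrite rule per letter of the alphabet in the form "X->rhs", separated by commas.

A->CD, B->BD, C->BA, D->AB

  step 3 ⇒ step 4: BDABBAABBDABCDBDBDABBAAB ⇒ BD·AB·CD·BD·BD·CD·CD·BD·BD·AB·CD·BD·BA·AB·BD·AB·BD·AB·CD·BD·BD·CD·CD·BD
    A ↦ CD
    B ↦ BD
    C ↦ BA
    D ↦ AB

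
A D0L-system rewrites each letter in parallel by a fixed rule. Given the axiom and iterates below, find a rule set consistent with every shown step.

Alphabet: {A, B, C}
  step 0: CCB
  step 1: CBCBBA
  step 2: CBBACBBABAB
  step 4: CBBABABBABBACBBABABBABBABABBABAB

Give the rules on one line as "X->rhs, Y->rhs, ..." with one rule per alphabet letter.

  step 1 ⇒ step 2: CBCBBA ⇒ CB·BA·CB·BA·BA·B
    A ↦ B
    B ↦ BA
    C ↦ CB

A->B, B->BA, C->CB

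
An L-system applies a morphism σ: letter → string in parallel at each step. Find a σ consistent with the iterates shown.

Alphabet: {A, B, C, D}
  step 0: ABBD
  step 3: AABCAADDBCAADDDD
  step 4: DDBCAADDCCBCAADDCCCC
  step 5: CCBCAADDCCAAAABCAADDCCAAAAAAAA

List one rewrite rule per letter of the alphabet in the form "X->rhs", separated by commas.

  step 4 ⇒ step 5: DDBCAADDCCBCAADDCCCC ⇒ C·C·BC·AA·D·D·C·C·AA·AA·BC·AA·D·D·C·C·AA·AA·AA·AA
    A ↦ D
    B ↦ BC
    C ↦ AA
    D ↦ C

A->D, B->BC, C->AA, D->C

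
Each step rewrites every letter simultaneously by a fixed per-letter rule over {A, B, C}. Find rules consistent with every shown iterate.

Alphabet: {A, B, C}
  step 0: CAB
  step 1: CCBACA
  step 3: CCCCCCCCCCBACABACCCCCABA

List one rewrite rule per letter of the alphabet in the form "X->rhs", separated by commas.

  step 0 ⇒ step 1: CAB ⇒ CC·BA·CA
    A ↦ BA
    B ↦ CA
    C ↦ CC

A->BA, B->CA, C->CC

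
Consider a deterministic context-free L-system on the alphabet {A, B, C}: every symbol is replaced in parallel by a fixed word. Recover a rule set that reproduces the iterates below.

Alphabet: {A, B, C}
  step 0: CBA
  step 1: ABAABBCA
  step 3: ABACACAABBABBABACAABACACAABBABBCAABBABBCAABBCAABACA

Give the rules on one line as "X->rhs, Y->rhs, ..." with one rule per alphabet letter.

A->CA, B->ABB, C->ABA

  step 0 ⇒ step 1: CBA ⇒ ABA·ABB·CA
    A ↦ CA
    B ↦ ABB
    C ↦ ABA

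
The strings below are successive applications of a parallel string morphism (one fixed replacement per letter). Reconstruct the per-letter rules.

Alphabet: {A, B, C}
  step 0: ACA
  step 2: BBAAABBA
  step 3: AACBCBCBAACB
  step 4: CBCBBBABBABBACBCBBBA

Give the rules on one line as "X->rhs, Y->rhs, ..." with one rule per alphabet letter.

A->CB, B->A, C->BB

  step 3 ⇒ step 4: AACBCBCBAACB ⇒ CB·CB·BB·A·BB·A·BB·A·CB·CB·BB·A
    A ↦ CB
    B ↦ A
    C ↦ BB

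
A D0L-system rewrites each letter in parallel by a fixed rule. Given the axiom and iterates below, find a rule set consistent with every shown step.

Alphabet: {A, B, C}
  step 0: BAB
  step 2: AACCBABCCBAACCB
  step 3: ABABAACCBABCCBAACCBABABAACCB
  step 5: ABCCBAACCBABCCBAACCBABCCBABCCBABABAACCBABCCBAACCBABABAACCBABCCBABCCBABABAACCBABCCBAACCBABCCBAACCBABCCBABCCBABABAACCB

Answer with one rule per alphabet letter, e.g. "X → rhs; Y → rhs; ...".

A->AB, B->CCB, C->A

  step 2 ⇒ step 3: AACCBABCCBAACCB ⇒ AB·AB·A·A·CCB·AB·CCB·A·A·CCB·AB·AB·A·A·CCB
    A ↦ AB
    B ↦ CCB
    C ↦ A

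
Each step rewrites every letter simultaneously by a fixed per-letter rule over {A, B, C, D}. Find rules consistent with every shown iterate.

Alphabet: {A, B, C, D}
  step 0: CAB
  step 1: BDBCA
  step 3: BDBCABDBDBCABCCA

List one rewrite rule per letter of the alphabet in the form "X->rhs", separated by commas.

A->B, B->CA, C->BD, D->BC

  step 0 ⇒ step 1: CAB ⇒ BD·B·CA
    A ↦ B
    B ↦ CA
    C ↦ BD
    D ↦ BC  (constrained at step 1)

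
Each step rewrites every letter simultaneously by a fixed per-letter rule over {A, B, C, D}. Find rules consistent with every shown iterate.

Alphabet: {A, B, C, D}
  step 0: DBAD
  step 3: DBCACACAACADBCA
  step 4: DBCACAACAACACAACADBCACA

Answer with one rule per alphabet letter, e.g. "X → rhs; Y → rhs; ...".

  step 3 ⇒ step 4: DBCACACAACADBCA ⇒ DB·C·A·CA·A·CA·A·CA·CA·A·CA·DB·C·A·CA
    A ↦ CA
    B ↦ C
    C ↦ A
    D ↦ DB

A->CA, B->C, C->A, D->DB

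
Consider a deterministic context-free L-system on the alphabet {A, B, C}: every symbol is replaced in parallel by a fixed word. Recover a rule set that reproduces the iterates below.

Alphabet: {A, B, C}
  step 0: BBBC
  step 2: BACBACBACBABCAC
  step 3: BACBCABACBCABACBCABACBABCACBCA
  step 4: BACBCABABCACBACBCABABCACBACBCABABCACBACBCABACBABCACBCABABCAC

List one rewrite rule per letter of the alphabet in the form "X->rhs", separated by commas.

  step 3 ⇒ step 4: BACBCABACBCABACBCABACBABCACBCA ⇒ BA·C·BCA·BA·BCA·C·BA·C·BCA·BA·BCA·C·BA·C·BCA·BA·BCA·C·BA·C·BCA·BA·C·BA·BCA·C·BCA·BA·BCA·C
    A ↦ C
    B ↦ BA
    C ↦ BCA

A->C, B->BA, C->BCA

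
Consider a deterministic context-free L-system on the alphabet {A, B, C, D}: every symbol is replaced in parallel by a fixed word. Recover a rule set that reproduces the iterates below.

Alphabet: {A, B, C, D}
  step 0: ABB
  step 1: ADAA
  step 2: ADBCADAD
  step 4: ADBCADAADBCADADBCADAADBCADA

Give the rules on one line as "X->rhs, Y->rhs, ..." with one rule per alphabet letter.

A->AD, B->A, C->DA, D->BC

  step 1 ⇒ step 2: ADAA ⇒ AD·BC·AD·AD
    A ↦ AD
    D ↦ BC
  step 0 ⇒ step 1: ABB ⇒ AD·A·A
    B ↦ A
    C ↦ DA  (constrained at step 2)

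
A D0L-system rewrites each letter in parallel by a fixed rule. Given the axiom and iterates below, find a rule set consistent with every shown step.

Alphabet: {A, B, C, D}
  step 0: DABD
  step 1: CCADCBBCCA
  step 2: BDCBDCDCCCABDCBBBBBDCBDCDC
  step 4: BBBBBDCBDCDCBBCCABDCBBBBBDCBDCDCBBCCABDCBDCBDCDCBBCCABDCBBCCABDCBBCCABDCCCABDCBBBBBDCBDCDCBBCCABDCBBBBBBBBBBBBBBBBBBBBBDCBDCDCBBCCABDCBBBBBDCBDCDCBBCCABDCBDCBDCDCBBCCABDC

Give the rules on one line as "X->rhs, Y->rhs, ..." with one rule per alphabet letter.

A->DC, B->BB, C->BDC, D->CCA

  step 1 ⇒ step 2: CCADCBBCCA ⇒ BDC·BDC·DC·CCA·BDC·BB·BB·BDC·BDC·DC
    A ↦ DC
    B ↦ BB
    C ↦ BDC
    D ↦ CCA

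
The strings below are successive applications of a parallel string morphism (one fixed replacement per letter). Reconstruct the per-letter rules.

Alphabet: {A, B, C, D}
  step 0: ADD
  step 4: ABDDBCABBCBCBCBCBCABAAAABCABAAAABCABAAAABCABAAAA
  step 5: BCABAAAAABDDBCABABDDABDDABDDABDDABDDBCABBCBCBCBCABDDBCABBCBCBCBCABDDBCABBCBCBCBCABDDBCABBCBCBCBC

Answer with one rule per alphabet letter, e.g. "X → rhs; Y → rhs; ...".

A->BC, B->AB, C->DD, D->AA

  step 4 ⇒ step 5: ABDDBCABBCBCBCBCBCABAAAABCABAAAABCABAAAABCABAAAA ⇒ BC·AB·AA·AA·AB·DD·BC·AB·AB·DD·AB·DD·AB·DD·AB·DD·AB·DD·BC·AB·BC·BC·BC·BC·AB·DD·BC·AB·BC·BC·BC·BC·AB·DD·BC·AB·BC·BC·BC·BC·AB·DD·BC·AB·BC·BC·BC·BC
    A ↦ BC
    B ↦ AB
    C ↦ DD
    D ↦ AA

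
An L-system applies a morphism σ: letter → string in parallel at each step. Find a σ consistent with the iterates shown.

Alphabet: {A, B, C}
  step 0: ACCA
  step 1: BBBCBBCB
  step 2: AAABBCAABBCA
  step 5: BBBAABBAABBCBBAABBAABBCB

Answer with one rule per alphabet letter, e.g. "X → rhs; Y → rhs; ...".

  step 1 ⇒ step 2: BBBCBBCB ⇒ A·A·A·BBC·A·A·BBC·A
    B ↦ A
    C ↦ BBC
  step 0 ⇒ step 1: ACCA ⇒ B·BBC·BBC·B
    A ↦ B

A->B, B->A, C->BBC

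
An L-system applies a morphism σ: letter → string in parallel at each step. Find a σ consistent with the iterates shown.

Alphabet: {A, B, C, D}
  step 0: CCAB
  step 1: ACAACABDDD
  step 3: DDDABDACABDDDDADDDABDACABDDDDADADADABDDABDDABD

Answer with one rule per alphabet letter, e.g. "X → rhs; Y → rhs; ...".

  step 0 ⇒ step 1: CCAB ⇒ ACA·ACA·BD·DD
    A ↦ BD
    B ↦ DD
    C ↦ ACA
    D ↦ DA  (constrained at step 1)

A->BD, B->DD, C->ACA, D->DA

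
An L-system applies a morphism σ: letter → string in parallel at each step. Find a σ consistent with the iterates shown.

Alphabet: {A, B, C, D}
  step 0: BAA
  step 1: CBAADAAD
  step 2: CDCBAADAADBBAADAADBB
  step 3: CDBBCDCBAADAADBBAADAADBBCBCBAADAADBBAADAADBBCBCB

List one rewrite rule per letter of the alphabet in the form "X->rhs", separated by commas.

A->AAD, B->CB, C->CD, D->BB

  step 2 ⇒ step 3: CDCBAADAADBBAADAADBB ⇒ CD·BB·CD·CB·AAD·AAD·BB·AAD·AAD·BB·CB·CB·AAD·AAD·BB·AAD·AAD·BB·CB·CB
    A ↦ AAD
    B ↦ CB
    C ↦ CD
    D ↦ BB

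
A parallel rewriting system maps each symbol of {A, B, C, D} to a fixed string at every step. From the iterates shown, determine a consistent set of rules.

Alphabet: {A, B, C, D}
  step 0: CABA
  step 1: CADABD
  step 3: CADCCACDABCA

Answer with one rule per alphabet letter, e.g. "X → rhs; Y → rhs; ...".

A->D, B->AB, C->CA, D->C

  step 0 ⇒ step 1: CABA ⇒ CA·D·AB·D
    A ↦ D
    B ↦ AB
    C ↦ CA
    D ↦ C  (constrained at step 1)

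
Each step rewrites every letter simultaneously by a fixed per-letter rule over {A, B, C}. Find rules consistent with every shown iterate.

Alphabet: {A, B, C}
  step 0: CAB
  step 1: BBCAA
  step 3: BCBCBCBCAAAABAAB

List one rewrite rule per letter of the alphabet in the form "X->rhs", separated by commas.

A->BC, B->AA, C->B

  step 0 ⇒ step 1: CAB ⇒ B·BC·AA
    A ↦ BC
    B ↦ AA
    C ↦ B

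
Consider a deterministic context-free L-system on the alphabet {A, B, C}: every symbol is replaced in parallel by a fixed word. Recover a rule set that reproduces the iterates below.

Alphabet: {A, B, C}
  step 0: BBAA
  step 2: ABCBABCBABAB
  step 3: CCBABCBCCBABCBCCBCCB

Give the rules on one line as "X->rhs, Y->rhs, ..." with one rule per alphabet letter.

A->C, B->CB, C->AB

  step 2 ⇒ step 3: ABCBABCBABAB ⇒ C·CB·AB·CB·C·CB·AB·CB·C·CB·C·CB
    A ↦ C
    B ↦ CB
    C ↦ AB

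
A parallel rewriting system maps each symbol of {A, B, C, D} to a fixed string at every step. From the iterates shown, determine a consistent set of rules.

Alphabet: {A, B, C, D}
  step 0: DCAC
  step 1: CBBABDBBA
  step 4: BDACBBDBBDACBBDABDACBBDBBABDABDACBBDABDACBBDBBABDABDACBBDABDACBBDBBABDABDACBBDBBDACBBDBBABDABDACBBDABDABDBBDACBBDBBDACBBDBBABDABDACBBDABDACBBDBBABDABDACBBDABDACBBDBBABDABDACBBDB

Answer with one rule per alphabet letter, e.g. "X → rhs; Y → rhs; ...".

A->BDB, B->BDA, C->BA, D->CB

  step 0 ⇒ step 1: DCAC ⇒ CB·BA·BDB·BA
    A ↦ BDB
    C ↦ BA
    D ↦ CB
    B ↦ BDA  (constrained at step 1)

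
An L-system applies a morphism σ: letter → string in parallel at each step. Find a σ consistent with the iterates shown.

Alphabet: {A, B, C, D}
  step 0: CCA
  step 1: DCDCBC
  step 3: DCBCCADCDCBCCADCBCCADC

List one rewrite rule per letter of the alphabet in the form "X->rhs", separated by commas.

A->BC, B->A, C->DC, D->CA

  step 0 ⇒ step 1: CCA ⇒ DC·DC·BC
    A ↦ BC
    C ↦ DC
    B ↦ A  (constrained at step 1)
    D ↦ CA  (constrained at step 1)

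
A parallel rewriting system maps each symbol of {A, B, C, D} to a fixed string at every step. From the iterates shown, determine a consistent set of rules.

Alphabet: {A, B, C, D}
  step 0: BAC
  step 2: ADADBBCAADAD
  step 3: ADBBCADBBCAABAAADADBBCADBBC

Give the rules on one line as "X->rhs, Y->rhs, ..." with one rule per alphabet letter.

  step 2 ⇒ step 3: ADADBBCAADAD ⇒ AD·BBC·AD·BBC·A·A·BAA·AD·AD·BBC·AD·BBC
    A ↦ AD
    B ↦ A
    C ↦ BAA
    D ↦ BBC

A->AD, B->A, C->BAA, D->BBC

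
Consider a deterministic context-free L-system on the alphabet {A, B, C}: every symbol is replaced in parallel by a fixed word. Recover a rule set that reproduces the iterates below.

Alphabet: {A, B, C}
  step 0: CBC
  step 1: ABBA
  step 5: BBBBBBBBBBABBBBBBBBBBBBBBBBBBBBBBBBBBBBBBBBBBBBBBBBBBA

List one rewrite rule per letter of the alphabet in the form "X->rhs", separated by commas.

A->BC, B->BB, C->A

  step 0 ⇒ step 1: CBC ⇒ A·BB·A
    B ↦ BB
    C ↦ A
    A ↦ BC  (constrained at step 1)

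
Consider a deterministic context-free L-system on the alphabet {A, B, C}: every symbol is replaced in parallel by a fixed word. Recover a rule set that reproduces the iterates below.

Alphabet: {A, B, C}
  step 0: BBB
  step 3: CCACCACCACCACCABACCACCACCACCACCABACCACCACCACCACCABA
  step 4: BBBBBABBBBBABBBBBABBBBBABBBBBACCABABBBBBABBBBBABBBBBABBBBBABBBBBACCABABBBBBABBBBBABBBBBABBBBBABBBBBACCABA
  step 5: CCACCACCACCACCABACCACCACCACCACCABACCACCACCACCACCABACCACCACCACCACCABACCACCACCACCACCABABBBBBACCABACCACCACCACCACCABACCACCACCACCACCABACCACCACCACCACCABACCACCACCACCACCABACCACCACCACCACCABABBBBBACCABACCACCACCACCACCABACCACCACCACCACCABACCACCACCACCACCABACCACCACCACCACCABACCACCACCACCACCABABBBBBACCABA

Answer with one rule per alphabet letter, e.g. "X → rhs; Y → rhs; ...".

  step 4 ⇒ step 5: BBBBBABBBBBABBBBBABBBBBABBBBBACCABABBBBBABBBBBABBBBBABBBBBABBBBBACCABABBBBBABBBBBABBBBBABBBBBABBBBBACCABA ⇒ CCA·CCA·CCA·CCA·CCA·BA·CCA·CCA·CCA·CCA·CCA·BA·CCA·CCA·CCA·CCA·CCA·BA·CCA·CCA·CCA·CCA·CCA·BA·CCA·CCA·CCA·CCA·CCA·BA·BB·BB·BA·CCA·BA·CCA·CCA·CCA·CCA·CCA·BA·CCA·CCA·CCA·CCA·CCA·BA·CCA·CCA·CCA·CCA·CCA·BA·CCA·CCA·CCA·CCA·CCA·BA·CCA·CCA·CCA·CCA·CCA·BA·BB·BB·BA·CCA·BA·CCA·CCA·CCA·CCA·CCA·BA·CCA·CCA·CCA·CCA·CCA·BA·CCA·CCA·CCA·CCA·CCA·BA·CCA·CCA·CCA·CCA·CCA·BA·CCA·CCA·CCA·CCA·CCA·BA·BB·BB·BA·CCA·BA
    A ↦ BA
    B ↦ CCA
    C ↦ BB

A->BA, B->CCA, C->BB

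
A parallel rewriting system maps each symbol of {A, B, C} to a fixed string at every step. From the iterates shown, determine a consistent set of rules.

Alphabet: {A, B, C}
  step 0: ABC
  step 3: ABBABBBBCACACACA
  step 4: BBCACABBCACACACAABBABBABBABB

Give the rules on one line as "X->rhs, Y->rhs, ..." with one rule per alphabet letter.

A->BB, B->CA, C->A

  step 3 ⇒ step 4: ABBABBBBCACACACA ⇒ BB·CA·CA·BB·CA·CA·CA·CA·A·BB·A·BB·A·BB·A·BB
    A ↦ BB
    B ↦ CA
    C ↦ A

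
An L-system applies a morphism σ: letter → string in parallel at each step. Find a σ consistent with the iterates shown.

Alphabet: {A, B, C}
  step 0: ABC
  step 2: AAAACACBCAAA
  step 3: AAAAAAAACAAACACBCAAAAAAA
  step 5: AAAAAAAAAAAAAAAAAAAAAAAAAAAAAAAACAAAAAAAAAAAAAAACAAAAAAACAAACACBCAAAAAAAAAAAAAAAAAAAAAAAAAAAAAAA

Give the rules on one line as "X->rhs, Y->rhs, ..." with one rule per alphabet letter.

  step 2 ⇒ step 3: AAAACACBCAAA ⇒ AA·AA·AA·AA·CA·AA·CA·CB·CA·AA·AA·AA
    A ↦ AA
    B ↦ CB
    C ↦ CA

A->AA, B->CB, C->CA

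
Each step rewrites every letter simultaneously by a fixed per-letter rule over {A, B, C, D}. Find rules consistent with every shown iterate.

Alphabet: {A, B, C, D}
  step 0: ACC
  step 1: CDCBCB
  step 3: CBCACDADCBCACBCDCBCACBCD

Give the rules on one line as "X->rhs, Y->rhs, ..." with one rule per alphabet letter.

A->CD, B->CA, C->CB, D->AD

  step 0 ⇒ step 1: ACC ⇒ CD·CB·CB
    A ↦ CD
    C ↦ CB
    B ↦ CA  (constrained at step 1)
    D ↦ AD  (constrained at step 1)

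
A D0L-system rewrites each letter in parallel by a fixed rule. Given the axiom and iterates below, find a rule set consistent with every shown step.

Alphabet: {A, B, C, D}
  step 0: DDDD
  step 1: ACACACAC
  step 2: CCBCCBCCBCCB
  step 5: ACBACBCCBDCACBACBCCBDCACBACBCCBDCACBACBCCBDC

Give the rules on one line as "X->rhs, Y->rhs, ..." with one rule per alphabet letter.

A->CC, B->DC, C->B, D->AC

  step 1 ⇒ step 2: ACACACAC ⇒ CC·B·CC·B·CC·B·CC·B
    A ↦ CC
    C ↦ B
    B ↦ DC  (constrained at step 2)
  step 0 ⇒ step 1: DDDD ⇒ AC·AC·AC·AC
    D ↦ AC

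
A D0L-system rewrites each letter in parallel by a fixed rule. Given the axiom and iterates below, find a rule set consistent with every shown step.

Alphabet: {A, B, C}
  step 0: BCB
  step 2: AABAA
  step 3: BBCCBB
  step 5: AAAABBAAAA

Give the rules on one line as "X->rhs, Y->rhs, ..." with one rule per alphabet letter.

A->B, B->CC, C->A

  step 2 ⇒ step 3: AABAA ⇒ B·B·CC·B·B
    A ↦ B
    B ↦ CC
    C ↦ A  (constrained at step 0)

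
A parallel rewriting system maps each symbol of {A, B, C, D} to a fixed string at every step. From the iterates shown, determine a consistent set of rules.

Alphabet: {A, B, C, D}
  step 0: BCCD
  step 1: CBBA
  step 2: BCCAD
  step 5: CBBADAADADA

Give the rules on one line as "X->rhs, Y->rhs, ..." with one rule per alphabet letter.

  step 1 ⇒ step 2: CBBA ⇒ B·C·C·AD
    A ↦ AD
    B ↦ C
    C ↦ B
  step 0 ⇒ step 1: BCCD ⇒ C·B·B·A
    D ↦ A

A->AD, B->C, C->B, D->A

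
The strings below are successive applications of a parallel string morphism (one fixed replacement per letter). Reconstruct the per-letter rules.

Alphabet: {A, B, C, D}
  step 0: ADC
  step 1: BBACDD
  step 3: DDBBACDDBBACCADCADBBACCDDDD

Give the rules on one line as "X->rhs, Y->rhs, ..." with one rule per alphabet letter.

A->BBA, B->CAD, C->DD, D->C

  step 0 ⇒ step 1: ADC ⇒ BBA·C·DD
    A ↦ BBA
    C ↦ DD
    D ↦ C
    B ↦ CAD  (constrained at step 1)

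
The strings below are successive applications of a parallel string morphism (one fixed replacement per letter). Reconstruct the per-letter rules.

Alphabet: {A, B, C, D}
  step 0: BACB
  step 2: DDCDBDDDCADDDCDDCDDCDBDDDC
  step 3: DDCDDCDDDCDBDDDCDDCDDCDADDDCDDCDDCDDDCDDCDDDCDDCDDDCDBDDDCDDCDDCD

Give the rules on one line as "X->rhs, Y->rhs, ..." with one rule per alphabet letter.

A->AD, B->DBD, C->D, D->DDC

  step 2 ⇒ step 3: DDCDBDDDCADDDCDDCDDCDBDDDC ⇒ DDC·DDC·D·DDC·DBD·DDC·DDC·DDC·D·AD·DDC·DDC·DDC·D·DDC·DDC·D·DDC·DDC·D·DDC·DBD·DDC·DDC·DDC·D
    A ↦ AD
    B ↦ DBD
    C ↦ D
    D ↦ DDC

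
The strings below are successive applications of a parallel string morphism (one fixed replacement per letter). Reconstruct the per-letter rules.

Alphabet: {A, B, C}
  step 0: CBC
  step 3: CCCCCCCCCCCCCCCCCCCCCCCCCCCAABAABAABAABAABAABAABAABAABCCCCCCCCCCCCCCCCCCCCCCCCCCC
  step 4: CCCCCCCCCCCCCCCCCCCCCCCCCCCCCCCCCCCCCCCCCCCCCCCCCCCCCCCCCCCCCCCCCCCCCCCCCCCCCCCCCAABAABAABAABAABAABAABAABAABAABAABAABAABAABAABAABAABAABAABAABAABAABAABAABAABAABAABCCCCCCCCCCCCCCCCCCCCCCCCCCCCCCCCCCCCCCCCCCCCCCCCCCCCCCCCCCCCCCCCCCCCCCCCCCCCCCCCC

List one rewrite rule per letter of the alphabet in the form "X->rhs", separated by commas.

  step 3 ⇒ step 4: CCCCCCCCCCCCCCCCCCCCCCCCCCCAABAABAABAABAABAABAABAABAABCCCCCCCCCCCCCCCCCCCCCCCCCCC ⇒ CCC·CCC·CCC·CCC·CCC·CCC·CCC·CCC·CCC·CCC·CCC·CCC·CCC·CCC·CCC·CCC·CCC·CCC·CCC·CCC·CCC·CCC·CCC·CCC·CCC·CCC·CCC·AAB·AAB·AAB·AAB·AAB·AAB·AAB·AAB·AAB·AAB·AAB·AAB·AAB·AAB·AAB·AAB·AAB·AAB·AAB·AAB·AAB·AAB·AAB·AAB·AAB·AAB·AAB·CCC·CCC·CCC·CCC·CCC·CCC·CCC·CCC·CCC·CCC·CCC·CCC·CCC·CCC·CCC·CCC·CCC·CCC·CCC·CCC·CCC·CCC·CCC·CCC·CCC·CCC·CCC
    A ↦ AAB
    B ↦ AAB
    C ↦ CCC

A->AAB, B->AAB, C->CCC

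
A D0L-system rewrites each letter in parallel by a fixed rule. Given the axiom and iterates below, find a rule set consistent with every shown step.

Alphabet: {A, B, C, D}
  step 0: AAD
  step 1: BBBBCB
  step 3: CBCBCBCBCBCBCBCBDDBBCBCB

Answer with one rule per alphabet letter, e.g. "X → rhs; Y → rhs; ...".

  step 0 ⇒ step 1: AAD ⇒ BB·BB·CB
    A ↦ BB
    D ↦ CB
    B ↦ DD  (constrained at step 1)
    C ↦ BA  (constrained at step 1)

A->BB, B->DD, C->BA, D->CB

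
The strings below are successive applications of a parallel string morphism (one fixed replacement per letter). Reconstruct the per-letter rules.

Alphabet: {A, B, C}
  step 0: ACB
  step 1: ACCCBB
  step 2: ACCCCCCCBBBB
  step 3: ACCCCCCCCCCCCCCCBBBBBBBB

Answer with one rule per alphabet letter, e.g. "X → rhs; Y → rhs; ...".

  step 2 ⇒ step 3: ACCCCCCCBBBB ⇒ AC·CC·CC·CC·CC·CC·CC·CC·BB·BB·BB·BB
    A ↦ AC
    B ↦ BB
    C ↦ CC

A->AC, B->BB, C->CC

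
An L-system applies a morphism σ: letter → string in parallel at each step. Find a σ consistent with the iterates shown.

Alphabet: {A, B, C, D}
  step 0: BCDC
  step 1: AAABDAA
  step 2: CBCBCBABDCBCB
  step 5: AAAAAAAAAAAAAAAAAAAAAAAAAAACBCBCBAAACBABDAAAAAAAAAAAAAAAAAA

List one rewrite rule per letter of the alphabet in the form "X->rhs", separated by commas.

  step 1 ⇒ step 2: AAABDAA ⇒ CB·CB·CB·A·BD·CB·CB
    A ↦ CB
    B ↦ A
    D ↦ BD
  step 0 ⇒ step 1: BCDC ⇒ A·AA·BD·AA
    C ↦ AA

A->CB, B->A, C->AA, D->BD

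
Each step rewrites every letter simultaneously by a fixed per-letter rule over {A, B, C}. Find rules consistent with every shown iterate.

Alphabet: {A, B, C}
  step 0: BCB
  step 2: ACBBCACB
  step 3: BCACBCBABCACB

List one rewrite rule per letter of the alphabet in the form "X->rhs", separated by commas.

A->BC, B->CB, C->A

  step 2 ⇒ step 3: ACBBCACB ⇒ BC·A·CB·CB·A·BC·A·CB
    A ↦ BC
    B ↦ CB
    C ↦ A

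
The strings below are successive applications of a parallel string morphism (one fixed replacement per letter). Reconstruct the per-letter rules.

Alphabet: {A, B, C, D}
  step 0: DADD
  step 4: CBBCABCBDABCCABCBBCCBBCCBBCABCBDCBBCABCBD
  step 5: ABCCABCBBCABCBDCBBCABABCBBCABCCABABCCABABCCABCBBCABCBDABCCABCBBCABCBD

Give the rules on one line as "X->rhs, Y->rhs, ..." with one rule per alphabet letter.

  step 4 ⇒ step 5: CBBCABCBDABCCABCBBCCBBCCBBCABCBDCBBCABCBD ⇒ AB·C·C·AB·CBB·C·AB·C·BD·CBB·C·AB·AB·CBB·C·AB·C·C·AB·AB·C·C·AB·AB·C·C·AB·CBB·C·AB·C·BD·AB·C·C·AB·CBB·C·AB·C·BD
    A ↦ CBB
    B ↦ C
    C ↦ AB
    D ↦ BD

A->CBB, B->C, C->AB, D->BD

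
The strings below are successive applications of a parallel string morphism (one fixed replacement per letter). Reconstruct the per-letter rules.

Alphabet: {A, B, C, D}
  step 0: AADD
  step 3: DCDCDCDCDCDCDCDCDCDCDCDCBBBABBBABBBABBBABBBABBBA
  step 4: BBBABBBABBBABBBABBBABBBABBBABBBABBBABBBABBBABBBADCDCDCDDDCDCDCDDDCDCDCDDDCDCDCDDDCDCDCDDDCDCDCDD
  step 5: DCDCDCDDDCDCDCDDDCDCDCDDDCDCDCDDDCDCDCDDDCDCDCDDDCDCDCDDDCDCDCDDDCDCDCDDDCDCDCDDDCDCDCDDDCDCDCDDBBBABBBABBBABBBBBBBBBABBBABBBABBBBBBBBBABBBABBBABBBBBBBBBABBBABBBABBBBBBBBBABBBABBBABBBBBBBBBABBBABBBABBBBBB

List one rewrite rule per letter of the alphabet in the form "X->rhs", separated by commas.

  step 4 ⇒ step 5: BBBABBBABBBABBBABBBABBBABBBABBBABBBABBBABBBABBBADCDCDCDDDCDCDCDDDCDCDCDDDCDCDCDDDCDCDCDDDCDCDCDD ⇒ DC·DC·DC·DD·DC·DC·DC·DD·DC·DC·DC·DD·DC·DC·DC·DD·DC·DC·DC·DD·DC·DC·DC·DD·DC·DC·DC·DD·DC·DC·DC·DD·DC·DC·DC·DD·DC·DC·DC·DD·DC·DC·DC·DD·DC·DC·DC·DD·BBB·A·BBB·A·BBB·A·BBB·BBB·BBB·A·BBB·A·BBB·A·BBB·BBB·BBB·A·BBB·A·BBB·A·BBB·BBB·BBB·A·BBB·A·BBB·A·BBB·BBB·BBB·A·BBB·A·BBB·A·BBB·BBB·BBB·A·BBB·A·BBB·A·BBB·BBB
    A ↦ DD
    B ↦ DC
    C ↦ A
    D ↦ BBB

A->DD, B->DC, C->A, D->BBB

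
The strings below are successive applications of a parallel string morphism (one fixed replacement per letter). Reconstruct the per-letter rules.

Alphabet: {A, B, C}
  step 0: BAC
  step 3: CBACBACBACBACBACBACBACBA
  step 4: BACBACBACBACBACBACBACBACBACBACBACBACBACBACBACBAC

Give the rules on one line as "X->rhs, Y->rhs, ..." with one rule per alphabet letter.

A->AC, B->CB, C->BA

  step 3 ⇒ step 4: CBACBACBACBACBACBACBACBA ⇒ BA·CB·AC·BA·CB·AC·BA·CB·AC·BA·CB·AC·BA·CB·AC·BA·CB·AC·BA·CB·AC·BA·CB·AC
    A ↦ AC
    B ↦ CB
    C ↦ BA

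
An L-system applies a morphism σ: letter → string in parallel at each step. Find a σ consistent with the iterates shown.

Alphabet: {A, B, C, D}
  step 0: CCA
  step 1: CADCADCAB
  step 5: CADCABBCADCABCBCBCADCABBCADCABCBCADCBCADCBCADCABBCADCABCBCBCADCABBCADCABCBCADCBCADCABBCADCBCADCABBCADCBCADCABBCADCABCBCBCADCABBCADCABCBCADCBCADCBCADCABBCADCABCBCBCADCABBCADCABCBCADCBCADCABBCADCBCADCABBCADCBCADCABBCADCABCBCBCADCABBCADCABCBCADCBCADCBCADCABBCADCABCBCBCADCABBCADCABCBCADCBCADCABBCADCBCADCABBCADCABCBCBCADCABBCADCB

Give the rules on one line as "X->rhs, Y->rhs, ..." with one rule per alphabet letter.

A->CAB, B->CB, C->CAD, D->B

  step 0 ⇒ step 1: CCA ⇒ CAD·CAD·CAB
    A ↦ CAB
    C ↦ CAD
    B ↦ CB  (constrained at step 1)
    D ↦ B  (constrained at step 1)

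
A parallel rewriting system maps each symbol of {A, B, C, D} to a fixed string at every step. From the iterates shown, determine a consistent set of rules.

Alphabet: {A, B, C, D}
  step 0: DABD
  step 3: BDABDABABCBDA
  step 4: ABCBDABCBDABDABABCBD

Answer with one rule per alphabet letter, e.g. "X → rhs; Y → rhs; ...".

  step 3 ⇒ step 4: BDABDABABCBDA ⇒ A·BC·BD·A·BC·BD·A·BD·A·B·A·BC·BD
    A ↦ BD
    B ↦ A
    C ↦ B
    D ↦ BC

A->BD, B->A, C->B, D->BC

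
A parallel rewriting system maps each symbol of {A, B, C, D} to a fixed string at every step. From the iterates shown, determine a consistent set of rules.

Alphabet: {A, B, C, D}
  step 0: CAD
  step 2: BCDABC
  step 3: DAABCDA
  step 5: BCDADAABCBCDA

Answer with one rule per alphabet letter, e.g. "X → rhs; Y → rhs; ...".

A->BC, B->D, C->A, D->A

  step 2 ⇒ step 3: BCDABC ⇒ D·A·A·BC·D·A
    A ↦ BC
    B ↦ D
    C ↦ A
    D ↦ A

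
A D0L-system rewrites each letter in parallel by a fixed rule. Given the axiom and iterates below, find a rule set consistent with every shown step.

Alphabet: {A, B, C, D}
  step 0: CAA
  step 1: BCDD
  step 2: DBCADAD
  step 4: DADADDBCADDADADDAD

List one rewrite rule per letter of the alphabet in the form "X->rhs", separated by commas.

  step 1 ⇒ step 2: BCDD ⇒ D·BC·AD·AD
    B ↦ D
    C ↦ BC
    D ↦ AD
  step 0 ⇒ step 1: CAA ⇒ BC·D·D
    A ↦ D

A->D, B->D, C->BC, D->AD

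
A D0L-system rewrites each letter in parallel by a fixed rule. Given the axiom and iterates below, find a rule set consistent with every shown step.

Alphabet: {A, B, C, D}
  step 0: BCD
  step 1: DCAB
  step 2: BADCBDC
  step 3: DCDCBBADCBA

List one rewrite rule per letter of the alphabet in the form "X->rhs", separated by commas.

A->DCB, B->DC, C->A, D->B

  step 2 ⇒ step 3: BADCBDC ⇒ DC·DCB·B·A·DC·B·A
    A ↦ DCB
    B ↦ DC
    C ↦ A
    D ↦ B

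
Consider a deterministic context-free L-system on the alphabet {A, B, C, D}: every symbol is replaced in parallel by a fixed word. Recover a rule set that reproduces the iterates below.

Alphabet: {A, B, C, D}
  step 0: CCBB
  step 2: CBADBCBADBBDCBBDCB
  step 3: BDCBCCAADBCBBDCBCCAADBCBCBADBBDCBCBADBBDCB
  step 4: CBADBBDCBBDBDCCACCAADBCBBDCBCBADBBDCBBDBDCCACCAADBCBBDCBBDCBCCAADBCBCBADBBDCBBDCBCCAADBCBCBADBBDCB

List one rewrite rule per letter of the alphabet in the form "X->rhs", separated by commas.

  step 3 ⇒ step 4: BDCBCCAADBCBBDCBCCAADBCBCBADBBDCBCBADBBDCB ⇒ CB·ADB·BD·CB·BD·BD·CCA·CCA·ADB·CB·BD·CB·CB·ADB·BD·CB·BD·BD·CCA·CCA·ADB·CB·BD·CB·BD·CB·CCA·ADB·CB·CB·ADB·BD·CB·BD·CB·CCA·ADB·CB·CB·ADB·BD·CB
    A ↦ CCA
    B ↦ CB
    C ↦ BD
    D ↦ ADB

A->CCA, B->CB, C->BD, D->ADB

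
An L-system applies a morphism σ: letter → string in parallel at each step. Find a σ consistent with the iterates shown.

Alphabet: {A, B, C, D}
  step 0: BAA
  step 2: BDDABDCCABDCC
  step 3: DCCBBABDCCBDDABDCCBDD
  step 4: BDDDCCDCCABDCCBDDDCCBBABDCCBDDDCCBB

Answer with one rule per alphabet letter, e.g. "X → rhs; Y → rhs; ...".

A->AB, B->DCC, C->D, D->B

  step 3 ⇒ step 4: DCCBBABDCCBDDABDCCBDD ⇒ B·D·D·DCC·DCC·AB·DCC·B·D·D·DCC·B·B·AB·DCC·B·D·D·DCC·B·B
    A ↦ AB
    B ↦ DCC
    C ↦ D
    D ↦ B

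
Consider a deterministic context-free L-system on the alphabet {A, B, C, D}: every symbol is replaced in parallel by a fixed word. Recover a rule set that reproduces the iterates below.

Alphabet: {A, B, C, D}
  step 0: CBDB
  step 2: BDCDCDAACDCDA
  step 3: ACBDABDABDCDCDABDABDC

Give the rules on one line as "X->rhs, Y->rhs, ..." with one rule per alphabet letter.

  step 2 ⇒ step 3: BDCDCDAACDCDA ⇒ AC·B·DA·B·DA·B·DC·DC·DA·B·DA·B·DC
    A ↦ DC
    B ↦ AC
    C ↦ DA
    D ↦ B

A->DC, B->AC, C->DA, D->B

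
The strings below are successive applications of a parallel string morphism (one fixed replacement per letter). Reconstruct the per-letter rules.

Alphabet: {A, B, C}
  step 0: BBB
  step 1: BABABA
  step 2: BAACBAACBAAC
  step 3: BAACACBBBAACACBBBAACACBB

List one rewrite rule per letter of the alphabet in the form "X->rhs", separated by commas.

  step 2 ⇒ step 3: BAACBAACBAAC ⇒ BA·AC·AC·BB·BA·AC·AC·BB·BA·AC·AC·BB
    A ↦ AC
    B ↦ BA
    C ↦ BB

A->AC, B->BA, C->BB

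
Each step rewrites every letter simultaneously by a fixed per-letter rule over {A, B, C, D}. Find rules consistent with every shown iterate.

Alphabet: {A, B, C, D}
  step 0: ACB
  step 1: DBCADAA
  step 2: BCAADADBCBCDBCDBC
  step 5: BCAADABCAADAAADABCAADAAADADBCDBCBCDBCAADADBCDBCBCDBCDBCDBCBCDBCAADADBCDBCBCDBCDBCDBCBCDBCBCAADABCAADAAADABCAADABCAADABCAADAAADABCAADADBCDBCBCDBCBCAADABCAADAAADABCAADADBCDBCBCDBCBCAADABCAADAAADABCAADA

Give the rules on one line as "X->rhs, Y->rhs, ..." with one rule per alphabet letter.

  step 1 ⇒ step 2: DBCADAA ⇒ BC·A·ADA·DBC·BC·DBC·DBC
    A ↦ DBC
    B ↦ A
    C ↦ ADA
    D ↦ BC

A->DBC, B->A, C->ADA, D->BC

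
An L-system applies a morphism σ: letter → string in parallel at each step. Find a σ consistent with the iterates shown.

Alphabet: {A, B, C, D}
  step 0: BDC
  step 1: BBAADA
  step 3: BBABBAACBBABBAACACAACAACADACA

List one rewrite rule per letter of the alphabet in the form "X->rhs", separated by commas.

A->AC, B->BBA, C->A, D->AD

  step 0 ⇒ step 1: BDC ⇒ BBA·AD·A
    B ↦ BBA
    C ↦ A
    D ↦ AD
    A ↦ AC  (constrained at step 1)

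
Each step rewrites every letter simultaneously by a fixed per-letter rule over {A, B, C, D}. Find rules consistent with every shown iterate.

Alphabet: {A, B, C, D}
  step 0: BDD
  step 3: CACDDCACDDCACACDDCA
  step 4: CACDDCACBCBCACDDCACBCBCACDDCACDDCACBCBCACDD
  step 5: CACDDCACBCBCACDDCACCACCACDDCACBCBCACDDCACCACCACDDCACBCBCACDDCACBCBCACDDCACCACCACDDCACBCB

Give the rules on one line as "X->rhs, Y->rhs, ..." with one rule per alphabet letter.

  step 4 ⇒ step 5: CACDDCACBCBCACDDCACBCBCACDDCACDDCACBCBCACDD ⇒ CA·CDD·CA·CB·CB·CA·CDD·CA·C·CA·C·CA·CDD·CA·CB·CB·CA·CDD·CA·C·CA·C·CA·CDD·CA·CB·CB·CA·CDD·CA·CB·CB·CA·CDD·CA·C·CA·C·CA·CDD·CA·CB·CB
    A ↦ CDD
    B ↦ C
    C ↦ CA
    D ↦ CB

A->CDD, B->C, C->CA, D->CB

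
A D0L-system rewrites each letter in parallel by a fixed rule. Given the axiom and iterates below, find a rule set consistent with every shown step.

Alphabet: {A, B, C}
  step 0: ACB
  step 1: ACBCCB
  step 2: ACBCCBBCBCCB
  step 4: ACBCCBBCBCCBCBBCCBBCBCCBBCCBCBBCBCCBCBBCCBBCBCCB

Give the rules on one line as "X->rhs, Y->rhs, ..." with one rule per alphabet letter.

A->AC, B->CB, C->BC

  step 1 ⇒ step 2: ACBCCB ⇒ AC·BC·CB·BC·BC·CB
    A ↦ AC
    B ↦ CB
    C ↦ BC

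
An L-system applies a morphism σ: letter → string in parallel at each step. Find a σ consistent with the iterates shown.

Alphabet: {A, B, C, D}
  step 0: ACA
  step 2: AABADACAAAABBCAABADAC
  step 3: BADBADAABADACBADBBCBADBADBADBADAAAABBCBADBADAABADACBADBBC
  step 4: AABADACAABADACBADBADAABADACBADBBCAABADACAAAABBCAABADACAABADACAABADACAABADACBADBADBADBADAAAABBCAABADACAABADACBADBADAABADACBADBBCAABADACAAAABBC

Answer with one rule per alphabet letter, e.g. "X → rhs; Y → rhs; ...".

  step 3 ⇒ step 4: BADBADAABADACBADBBCBADBADBADBADAAAABBCBADBADAABADACBADBBC ⇒ AA·BAD·AC·AA·BAD·AC·BAD·BAD·AA·BAD·AC·BAD·BBC·AA·BAD·AC·AA·AA·BBC·AA·BAD·AC·AA·BAD·AC·AA·BAD·AC·AA·BAD·AC·BAD·BAD·BAD·BAD·AA·AA·BBC·AA·BAD·AC·AA·BAD·AC·BAD·BAD·AA·BAD·AC·BAD·BBC·AA·BAD·AC·AA·AA·BBC
    A ↦ BAD
    B ↦ AA
    C ↦ BBC
    D ↦ AC

A->BAD, B->AA, C->BBC, D->AC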